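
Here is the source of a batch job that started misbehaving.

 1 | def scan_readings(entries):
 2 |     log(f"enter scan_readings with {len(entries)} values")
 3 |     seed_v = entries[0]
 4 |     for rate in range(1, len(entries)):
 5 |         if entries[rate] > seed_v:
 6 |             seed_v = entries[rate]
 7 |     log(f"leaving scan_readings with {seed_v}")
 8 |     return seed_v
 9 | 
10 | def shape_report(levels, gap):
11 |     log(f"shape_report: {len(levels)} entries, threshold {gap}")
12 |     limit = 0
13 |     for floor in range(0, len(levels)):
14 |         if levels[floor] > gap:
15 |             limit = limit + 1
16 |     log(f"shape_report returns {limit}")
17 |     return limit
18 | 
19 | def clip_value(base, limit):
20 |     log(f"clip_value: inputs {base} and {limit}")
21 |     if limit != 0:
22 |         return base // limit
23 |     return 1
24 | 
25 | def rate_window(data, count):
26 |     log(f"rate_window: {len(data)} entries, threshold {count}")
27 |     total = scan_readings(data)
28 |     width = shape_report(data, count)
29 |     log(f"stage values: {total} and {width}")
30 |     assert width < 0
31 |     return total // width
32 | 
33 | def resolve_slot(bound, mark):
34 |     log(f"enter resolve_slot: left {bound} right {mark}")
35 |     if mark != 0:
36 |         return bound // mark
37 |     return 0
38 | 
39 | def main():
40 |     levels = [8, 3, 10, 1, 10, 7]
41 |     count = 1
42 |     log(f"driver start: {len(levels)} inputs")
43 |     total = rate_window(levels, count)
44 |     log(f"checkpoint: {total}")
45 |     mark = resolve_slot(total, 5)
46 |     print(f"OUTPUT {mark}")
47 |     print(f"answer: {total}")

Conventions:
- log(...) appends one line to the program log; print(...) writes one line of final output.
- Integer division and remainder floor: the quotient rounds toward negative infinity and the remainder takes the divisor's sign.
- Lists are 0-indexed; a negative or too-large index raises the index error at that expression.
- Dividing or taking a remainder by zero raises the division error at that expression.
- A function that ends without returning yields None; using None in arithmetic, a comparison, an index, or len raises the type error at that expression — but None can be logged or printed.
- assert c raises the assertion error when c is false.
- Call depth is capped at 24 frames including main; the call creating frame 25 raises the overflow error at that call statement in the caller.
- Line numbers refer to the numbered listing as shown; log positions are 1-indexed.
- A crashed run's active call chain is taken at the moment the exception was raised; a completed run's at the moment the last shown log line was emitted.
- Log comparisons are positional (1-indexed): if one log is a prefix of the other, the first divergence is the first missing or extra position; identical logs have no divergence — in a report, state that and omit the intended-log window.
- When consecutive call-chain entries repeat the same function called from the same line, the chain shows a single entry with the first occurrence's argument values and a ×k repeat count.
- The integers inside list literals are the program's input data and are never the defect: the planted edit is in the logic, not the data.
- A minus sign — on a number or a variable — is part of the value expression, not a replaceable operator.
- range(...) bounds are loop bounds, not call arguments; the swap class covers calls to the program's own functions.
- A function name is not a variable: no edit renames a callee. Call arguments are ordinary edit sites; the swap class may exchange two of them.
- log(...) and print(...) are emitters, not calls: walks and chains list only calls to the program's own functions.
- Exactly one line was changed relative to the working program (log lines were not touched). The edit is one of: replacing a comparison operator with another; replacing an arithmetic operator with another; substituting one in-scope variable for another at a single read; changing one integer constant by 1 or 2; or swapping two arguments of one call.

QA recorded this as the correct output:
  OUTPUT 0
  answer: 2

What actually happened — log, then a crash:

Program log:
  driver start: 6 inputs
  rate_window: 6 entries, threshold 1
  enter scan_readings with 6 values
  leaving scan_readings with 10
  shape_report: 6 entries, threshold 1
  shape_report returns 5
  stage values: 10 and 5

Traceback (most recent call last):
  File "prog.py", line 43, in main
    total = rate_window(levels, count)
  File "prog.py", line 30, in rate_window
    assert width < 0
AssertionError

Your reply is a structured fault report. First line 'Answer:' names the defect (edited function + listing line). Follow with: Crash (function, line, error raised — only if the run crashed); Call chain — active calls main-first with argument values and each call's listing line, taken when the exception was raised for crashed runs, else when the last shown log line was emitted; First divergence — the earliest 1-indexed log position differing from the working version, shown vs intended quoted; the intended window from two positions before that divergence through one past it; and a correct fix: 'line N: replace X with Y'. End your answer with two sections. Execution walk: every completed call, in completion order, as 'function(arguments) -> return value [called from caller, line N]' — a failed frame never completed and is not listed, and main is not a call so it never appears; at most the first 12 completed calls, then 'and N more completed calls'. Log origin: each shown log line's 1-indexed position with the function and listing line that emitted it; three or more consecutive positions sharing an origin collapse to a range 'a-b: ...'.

Answer: the defect is in rate_window at line 30.
Core observation: The faulty run's log stops after 7 lines; the working version's next line would be 'checkpoint: 2'.
Crash: rate_window, line 30, AssertionError.
Call chain: main -> rate_window([8, 3, 10, 1, 10, 7], 1) (called at line 43).
First divergence: position 8 (shown log ended at 7 lines; the working version continues: 'checkpoint: 2').
Intended log window:
  6: shape_report returns 5
  7: stage values: 10 and 5
  8: checkpoint: 2
  9: enter resolve_slot: left 2 right 5
Execution walk:
  scan_readings([8, 3, 10, 1, 10, 7]) -> 10  [called from rate_window, line 27]
  shape_report([8, 3, 10, 1, 10, 7], 1) -> 5  [called from rate_window, line 28]
Log origins:
  1: logged in main at line 42
  2: logged in rate_window at line 26
  3: logged in scan_readings at line 2
  4: logged in scan_readings at line 7
  5: logged in shape_report at line 11
  6: logged in shape_report at line 16
  7: logged in rate_window at line 29
A correct fix: line 30: replace `<` with `>`.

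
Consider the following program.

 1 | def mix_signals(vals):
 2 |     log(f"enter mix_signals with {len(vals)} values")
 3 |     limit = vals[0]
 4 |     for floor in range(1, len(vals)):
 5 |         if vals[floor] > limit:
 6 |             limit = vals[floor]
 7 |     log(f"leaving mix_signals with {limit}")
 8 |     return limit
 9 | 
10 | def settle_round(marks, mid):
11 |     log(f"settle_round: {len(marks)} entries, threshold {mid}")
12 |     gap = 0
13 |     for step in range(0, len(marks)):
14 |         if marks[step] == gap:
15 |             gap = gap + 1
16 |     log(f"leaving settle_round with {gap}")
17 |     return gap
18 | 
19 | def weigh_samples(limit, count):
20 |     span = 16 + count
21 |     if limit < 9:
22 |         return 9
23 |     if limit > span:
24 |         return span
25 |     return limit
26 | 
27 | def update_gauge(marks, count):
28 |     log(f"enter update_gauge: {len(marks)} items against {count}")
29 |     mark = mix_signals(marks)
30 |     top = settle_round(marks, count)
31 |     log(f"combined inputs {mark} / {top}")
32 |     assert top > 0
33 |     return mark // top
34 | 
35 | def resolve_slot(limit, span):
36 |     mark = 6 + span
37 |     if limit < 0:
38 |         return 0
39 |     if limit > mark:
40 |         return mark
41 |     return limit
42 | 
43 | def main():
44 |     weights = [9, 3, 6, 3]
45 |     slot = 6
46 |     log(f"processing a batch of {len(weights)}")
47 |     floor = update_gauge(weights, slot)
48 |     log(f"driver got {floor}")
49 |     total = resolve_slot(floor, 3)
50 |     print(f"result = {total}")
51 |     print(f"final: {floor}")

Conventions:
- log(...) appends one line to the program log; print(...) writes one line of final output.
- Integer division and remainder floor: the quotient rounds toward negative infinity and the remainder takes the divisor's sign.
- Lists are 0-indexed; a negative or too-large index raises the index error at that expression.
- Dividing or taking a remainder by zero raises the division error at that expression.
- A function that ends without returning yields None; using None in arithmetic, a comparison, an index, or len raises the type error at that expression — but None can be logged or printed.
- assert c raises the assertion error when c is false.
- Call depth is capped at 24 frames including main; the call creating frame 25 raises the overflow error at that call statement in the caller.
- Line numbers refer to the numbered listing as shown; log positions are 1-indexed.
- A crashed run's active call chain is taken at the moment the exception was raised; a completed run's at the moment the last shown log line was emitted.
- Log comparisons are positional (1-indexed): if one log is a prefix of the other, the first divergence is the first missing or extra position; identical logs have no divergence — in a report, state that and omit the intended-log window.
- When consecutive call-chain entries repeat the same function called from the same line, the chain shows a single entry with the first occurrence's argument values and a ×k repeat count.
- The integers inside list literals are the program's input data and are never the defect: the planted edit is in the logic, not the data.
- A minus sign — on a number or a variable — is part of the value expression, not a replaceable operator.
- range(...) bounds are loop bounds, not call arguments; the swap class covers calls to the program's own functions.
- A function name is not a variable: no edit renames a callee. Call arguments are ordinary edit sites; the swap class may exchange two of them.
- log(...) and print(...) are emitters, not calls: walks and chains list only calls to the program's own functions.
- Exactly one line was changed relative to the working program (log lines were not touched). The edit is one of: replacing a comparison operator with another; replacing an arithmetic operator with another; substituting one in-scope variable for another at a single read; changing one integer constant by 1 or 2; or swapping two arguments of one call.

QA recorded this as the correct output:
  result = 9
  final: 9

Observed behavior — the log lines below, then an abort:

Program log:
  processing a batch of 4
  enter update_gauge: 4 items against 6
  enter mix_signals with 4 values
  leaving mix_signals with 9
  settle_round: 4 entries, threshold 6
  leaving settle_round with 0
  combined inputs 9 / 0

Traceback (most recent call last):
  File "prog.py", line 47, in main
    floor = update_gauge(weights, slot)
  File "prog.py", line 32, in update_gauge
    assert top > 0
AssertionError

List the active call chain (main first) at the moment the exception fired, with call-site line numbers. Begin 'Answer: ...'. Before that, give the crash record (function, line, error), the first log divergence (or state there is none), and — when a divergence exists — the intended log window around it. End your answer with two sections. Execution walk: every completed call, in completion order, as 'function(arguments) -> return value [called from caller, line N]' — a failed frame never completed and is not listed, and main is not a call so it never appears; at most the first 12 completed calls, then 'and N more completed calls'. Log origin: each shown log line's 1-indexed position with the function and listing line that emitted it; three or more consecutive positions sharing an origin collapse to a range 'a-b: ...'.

Answer: main -> update_gauge (called at line 47).
Core observation: At log position 6 the runs split — shown 'leaving settle_round with 0', but the working version logs 'leaving settle_round with 1'.
Crash: update_gauge, line 32, AssertionError.
First divergence: position 6 — shown 'leaving settle_round with 0', intended 'leaving settle_round with 1'.
Intended log window:
  4: leaving mix_signals with 9
  5: settle_round: 4 entries, threshold 6
  6: leaving settle_round with 1
  7: combined inputs 9 / 1
Execution walk:
  mix_signals([9, 3, 6, 3]) -> 9  [called from update_gauge, line 29]
  settle_round([9, 3, 6, 3], 6) -> 0  [called from update_gauge, line 30]
Origin of each log line:
  1: from main, line 46
  2: from update_gauge, line 28
  3: from mix_signals, line 2
  4: from mix_signals, line 7
  5: from settle_round, line 11
  6: from settle_round, line 16
  7: from update_gauge, line 31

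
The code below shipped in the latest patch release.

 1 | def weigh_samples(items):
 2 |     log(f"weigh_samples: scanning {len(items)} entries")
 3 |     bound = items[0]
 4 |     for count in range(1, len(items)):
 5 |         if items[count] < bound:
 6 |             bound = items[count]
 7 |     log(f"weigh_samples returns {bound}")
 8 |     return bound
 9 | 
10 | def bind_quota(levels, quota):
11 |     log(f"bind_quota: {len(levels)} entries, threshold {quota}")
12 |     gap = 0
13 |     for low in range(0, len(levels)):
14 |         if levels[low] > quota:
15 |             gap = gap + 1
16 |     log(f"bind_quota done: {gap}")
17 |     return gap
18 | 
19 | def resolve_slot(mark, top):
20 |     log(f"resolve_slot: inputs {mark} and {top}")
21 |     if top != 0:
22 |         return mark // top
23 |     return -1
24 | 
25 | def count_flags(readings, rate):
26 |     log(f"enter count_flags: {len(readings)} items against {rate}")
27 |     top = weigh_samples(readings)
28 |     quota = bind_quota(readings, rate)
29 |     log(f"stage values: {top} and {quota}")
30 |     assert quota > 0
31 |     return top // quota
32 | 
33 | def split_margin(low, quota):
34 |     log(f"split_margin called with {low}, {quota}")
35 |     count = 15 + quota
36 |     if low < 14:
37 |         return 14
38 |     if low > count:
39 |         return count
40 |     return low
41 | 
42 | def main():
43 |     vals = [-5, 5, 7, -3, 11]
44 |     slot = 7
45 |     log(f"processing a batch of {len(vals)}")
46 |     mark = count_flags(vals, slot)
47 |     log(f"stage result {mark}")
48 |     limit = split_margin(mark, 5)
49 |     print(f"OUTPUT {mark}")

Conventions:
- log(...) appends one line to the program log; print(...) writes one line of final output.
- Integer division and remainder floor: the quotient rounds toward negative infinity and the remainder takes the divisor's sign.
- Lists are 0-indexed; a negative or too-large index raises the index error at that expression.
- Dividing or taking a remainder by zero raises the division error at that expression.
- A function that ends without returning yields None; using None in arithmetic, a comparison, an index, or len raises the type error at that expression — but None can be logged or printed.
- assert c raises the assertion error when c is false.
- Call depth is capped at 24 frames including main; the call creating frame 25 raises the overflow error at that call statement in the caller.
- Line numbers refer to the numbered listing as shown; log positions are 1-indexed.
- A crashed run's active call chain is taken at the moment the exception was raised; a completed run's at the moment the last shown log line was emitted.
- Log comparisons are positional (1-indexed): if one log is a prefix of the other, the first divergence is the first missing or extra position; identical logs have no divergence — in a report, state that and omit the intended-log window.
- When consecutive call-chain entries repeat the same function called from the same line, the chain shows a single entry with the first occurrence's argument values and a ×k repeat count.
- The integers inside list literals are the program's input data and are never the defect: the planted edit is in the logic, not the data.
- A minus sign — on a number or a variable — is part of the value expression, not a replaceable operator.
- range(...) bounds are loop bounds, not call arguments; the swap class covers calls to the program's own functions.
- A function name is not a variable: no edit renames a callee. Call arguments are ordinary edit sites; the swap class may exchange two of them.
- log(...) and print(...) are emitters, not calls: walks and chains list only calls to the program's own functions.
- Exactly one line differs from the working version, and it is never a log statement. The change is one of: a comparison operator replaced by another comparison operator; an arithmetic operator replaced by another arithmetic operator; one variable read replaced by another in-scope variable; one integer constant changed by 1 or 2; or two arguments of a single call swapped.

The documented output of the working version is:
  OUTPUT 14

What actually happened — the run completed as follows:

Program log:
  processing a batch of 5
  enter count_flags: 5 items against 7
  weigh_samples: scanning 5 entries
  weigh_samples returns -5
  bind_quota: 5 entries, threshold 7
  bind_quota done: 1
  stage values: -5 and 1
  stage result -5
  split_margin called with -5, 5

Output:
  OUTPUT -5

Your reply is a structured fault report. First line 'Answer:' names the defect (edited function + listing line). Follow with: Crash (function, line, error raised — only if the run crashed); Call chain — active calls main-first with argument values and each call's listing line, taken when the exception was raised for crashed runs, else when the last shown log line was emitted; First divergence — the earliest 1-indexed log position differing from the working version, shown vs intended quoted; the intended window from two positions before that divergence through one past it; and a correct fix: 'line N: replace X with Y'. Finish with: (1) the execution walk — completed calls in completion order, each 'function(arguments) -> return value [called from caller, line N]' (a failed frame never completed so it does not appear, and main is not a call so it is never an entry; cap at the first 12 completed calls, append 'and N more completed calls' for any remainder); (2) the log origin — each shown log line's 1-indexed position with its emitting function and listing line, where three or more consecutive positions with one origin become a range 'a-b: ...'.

Answer: the defect is in main at line 49.
The tell: Every logged value matches the working version; the printed result is what differs.
Call chain: main -> split_margin(-5, 5) (called at line 48).
First divergence: there is none — every log position agrees.
Execution walk:
  weigh_samples([-5, 5, 7, -3, 11]) -> -5  [called from count_flags, line 27]
  bind_quota([-5, 5, 7, -3, 11], 7) -> 1  [called from count_flags, line 28]
  count_flags([-5, 5, 7, -3, 11], 7) -> -5  [called from main, line 46]
  split_margin(-5, 5) -> 14  [called from main, line 48]
Origin of each log line:
  1: emitted by main (line 45)
  2: emitted by count_flags (line 26)
  3: emitted by weigh_samples (line 2)
  4: emitted by weigh_samples (line 7)
  5: emitted by bind_quota (line 11)
  6: emitted by bind_quota (line 16)
  7: emitted by count_flags (line 29)
  8: emitted by main (line 47)
  9: emitted by split_margin (line 34)
A correct fix: line 49: replace `mark` with `limit`.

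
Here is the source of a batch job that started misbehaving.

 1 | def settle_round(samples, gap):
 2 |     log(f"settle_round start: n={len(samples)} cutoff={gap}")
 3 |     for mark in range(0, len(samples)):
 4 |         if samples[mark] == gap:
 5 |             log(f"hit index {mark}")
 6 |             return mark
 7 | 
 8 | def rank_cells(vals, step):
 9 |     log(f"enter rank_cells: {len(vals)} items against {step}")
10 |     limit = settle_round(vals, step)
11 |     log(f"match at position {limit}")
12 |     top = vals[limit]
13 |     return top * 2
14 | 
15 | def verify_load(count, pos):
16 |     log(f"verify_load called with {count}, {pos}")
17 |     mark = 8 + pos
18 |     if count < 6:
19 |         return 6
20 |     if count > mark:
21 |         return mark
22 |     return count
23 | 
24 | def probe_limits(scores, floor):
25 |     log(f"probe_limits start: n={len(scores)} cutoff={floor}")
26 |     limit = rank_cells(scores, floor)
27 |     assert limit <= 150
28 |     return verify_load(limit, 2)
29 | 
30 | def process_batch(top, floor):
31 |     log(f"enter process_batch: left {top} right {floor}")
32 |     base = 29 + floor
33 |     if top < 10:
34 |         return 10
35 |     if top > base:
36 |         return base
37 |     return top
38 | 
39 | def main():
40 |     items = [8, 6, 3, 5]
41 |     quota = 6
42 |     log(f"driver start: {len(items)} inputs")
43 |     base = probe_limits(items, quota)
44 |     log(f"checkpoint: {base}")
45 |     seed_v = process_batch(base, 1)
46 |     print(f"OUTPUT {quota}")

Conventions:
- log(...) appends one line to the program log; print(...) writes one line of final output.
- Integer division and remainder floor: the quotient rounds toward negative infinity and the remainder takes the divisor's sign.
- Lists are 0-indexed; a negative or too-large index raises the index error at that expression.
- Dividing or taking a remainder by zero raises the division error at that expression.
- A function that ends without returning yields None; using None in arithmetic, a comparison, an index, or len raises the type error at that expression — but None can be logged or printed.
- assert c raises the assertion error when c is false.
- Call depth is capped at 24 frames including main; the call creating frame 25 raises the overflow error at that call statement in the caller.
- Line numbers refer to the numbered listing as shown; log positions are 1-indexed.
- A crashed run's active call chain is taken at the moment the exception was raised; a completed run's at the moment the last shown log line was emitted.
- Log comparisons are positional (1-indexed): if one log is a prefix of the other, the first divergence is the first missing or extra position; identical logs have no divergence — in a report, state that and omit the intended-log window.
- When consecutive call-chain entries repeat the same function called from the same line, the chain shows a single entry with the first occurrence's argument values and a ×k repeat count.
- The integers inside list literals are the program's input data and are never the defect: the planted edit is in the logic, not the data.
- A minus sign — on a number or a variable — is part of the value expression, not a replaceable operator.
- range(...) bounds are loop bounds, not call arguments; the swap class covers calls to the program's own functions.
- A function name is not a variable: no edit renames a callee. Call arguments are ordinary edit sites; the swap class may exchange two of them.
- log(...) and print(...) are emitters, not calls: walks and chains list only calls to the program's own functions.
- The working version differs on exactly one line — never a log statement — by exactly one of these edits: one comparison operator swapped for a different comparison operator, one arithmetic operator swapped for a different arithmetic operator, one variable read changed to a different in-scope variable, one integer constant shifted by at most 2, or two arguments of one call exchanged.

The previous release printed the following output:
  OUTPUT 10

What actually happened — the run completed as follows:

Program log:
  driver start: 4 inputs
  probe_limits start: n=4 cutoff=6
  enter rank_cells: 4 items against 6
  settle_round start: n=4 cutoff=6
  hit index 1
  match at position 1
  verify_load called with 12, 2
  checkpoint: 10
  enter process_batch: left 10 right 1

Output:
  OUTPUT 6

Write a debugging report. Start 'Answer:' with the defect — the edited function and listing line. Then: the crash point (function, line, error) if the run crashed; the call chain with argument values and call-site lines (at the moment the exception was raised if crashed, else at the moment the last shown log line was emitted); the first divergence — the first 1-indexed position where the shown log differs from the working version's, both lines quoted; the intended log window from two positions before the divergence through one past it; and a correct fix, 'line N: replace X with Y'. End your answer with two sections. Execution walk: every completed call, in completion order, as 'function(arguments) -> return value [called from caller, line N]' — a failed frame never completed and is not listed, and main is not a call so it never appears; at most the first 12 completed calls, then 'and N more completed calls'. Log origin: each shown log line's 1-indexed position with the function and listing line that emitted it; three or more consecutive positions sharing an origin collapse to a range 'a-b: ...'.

Answer: the defect is in main at line 46.
Key observation: The two runs log identically and part ways only at the printed values.
Call chain: main -> process_batch(10, 1) (called at line 45).
First divergence: none — the logs agree in full.
Execution walk:
  settle_round([8, 6, 3, 5], 6) -> 1  [called from rank_cells, line 10]
  rank_cells([8, 6, 3, 5], 6) -> 12  [called from probe_limits, line 26]
  verify_load(12, 2) -> 10  [called from probe_limits, line 28]
  probe_limits([8, 6, 3, 5], 6) -> 10  [called from main, line 43]
  process_batch(10, 1) -> 10  [called from main, line 45]
Log line origins:
  1: emitted by main (line 42)
  2: emitted by probe_limits (line 25)
  3: emitted by rank_cells (line 9)
  4: emitted by settle_round (line 2)
  5: emitted by settle_round (line 5)
  6: emitted by rank_cells (line 11)
  7: emitted by verify_load (line 16)
  8: emitted by main (line 44)
  9: emitted by process_batch (line 31)
A correct fix: line 46: replace `quota` with `seed_v`.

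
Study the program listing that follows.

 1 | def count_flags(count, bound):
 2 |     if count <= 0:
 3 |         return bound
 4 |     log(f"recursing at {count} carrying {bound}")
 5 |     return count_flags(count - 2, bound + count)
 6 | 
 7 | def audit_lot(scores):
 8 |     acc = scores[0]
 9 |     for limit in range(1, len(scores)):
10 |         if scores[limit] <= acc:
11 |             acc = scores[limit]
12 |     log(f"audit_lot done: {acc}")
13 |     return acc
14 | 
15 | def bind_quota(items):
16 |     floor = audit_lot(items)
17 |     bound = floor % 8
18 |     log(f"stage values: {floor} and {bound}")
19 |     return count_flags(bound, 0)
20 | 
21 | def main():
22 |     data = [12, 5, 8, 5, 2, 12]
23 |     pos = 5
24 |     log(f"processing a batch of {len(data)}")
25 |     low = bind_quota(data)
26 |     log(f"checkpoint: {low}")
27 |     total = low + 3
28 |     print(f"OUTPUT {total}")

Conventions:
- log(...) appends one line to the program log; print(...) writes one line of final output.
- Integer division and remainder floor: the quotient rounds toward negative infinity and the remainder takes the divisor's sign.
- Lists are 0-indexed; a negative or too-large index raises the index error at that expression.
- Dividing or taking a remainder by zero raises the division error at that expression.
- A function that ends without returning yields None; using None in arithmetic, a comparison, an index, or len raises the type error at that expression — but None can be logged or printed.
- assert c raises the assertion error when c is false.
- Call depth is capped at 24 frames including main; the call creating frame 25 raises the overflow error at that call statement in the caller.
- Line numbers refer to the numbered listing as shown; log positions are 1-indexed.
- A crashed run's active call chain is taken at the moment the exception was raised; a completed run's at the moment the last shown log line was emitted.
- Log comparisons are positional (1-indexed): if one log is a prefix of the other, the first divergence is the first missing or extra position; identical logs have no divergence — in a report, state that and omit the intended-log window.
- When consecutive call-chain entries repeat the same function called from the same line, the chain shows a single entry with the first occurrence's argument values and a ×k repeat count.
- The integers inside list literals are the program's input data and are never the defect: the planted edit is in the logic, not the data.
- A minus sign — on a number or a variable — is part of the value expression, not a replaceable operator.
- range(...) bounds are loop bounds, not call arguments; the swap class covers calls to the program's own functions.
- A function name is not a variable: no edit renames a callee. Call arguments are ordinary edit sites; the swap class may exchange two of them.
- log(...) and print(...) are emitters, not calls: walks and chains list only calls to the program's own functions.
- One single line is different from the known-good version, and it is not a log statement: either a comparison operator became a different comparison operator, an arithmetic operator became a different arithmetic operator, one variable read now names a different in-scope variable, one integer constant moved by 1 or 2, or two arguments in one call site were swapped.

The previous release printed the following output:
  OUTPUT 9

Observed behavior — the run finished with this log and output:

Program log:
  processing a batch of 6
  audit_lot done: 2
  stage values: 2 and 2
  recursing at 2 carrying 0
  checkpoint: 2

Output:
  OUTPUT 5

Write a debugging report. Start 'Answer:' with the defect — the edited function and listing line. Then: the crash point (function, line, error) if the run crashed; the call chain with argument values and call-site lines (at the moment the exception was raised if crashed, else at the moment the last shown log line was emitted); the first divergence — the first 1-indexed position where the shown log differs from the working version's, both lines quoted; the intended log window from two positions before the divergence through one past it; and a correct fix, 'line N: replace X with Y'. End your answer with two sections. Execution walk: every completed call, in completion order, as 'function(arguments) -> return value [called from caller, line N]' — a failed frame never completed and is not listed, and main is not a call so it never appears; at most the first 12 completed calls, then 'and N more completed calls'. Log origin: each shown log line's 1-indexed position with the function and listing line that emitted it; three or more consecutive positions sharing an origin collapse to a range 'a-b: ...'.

Answer: the defect is in audit_lot at line 10.
Key observation: The earliest visible damage is log position 2 — 'audit_lot done: 2' rather than the intended 'audit_lot done: 12'.
Call chain: main.
First divergence: at position 2 the run shows 'audit_lot done: 2' where the working version logs 'audit_lot done: 12'.
Intended log window:
  1: processing a batch of 6
  2: audit_lot done: 12
  3: stage values: 12 and 4
Execution walk:
  audit_lot([12, 5, 8, 5, 2, 12]) -> 2  [called from bind_quota, line 16]
  count_flags(0, 2) -> 2  [called from count_flags, line 5]
  count_flags(2, 0) -> 2  [called from bind_quota, line 19]
  bind_quota([12, 5, 8, 5, 2, 12]) -> 2  [called from main, line 25]
Log origin:
  1: emitted by main (line 24)
  2: emitted by audit_lot (line 12)
  3: emitted by bind_quota (line 18)
  4: emitted by count_flags (line 4)
  5: emitted by main (line 26)
A correct fix: line 10: replace `<=` with `>`.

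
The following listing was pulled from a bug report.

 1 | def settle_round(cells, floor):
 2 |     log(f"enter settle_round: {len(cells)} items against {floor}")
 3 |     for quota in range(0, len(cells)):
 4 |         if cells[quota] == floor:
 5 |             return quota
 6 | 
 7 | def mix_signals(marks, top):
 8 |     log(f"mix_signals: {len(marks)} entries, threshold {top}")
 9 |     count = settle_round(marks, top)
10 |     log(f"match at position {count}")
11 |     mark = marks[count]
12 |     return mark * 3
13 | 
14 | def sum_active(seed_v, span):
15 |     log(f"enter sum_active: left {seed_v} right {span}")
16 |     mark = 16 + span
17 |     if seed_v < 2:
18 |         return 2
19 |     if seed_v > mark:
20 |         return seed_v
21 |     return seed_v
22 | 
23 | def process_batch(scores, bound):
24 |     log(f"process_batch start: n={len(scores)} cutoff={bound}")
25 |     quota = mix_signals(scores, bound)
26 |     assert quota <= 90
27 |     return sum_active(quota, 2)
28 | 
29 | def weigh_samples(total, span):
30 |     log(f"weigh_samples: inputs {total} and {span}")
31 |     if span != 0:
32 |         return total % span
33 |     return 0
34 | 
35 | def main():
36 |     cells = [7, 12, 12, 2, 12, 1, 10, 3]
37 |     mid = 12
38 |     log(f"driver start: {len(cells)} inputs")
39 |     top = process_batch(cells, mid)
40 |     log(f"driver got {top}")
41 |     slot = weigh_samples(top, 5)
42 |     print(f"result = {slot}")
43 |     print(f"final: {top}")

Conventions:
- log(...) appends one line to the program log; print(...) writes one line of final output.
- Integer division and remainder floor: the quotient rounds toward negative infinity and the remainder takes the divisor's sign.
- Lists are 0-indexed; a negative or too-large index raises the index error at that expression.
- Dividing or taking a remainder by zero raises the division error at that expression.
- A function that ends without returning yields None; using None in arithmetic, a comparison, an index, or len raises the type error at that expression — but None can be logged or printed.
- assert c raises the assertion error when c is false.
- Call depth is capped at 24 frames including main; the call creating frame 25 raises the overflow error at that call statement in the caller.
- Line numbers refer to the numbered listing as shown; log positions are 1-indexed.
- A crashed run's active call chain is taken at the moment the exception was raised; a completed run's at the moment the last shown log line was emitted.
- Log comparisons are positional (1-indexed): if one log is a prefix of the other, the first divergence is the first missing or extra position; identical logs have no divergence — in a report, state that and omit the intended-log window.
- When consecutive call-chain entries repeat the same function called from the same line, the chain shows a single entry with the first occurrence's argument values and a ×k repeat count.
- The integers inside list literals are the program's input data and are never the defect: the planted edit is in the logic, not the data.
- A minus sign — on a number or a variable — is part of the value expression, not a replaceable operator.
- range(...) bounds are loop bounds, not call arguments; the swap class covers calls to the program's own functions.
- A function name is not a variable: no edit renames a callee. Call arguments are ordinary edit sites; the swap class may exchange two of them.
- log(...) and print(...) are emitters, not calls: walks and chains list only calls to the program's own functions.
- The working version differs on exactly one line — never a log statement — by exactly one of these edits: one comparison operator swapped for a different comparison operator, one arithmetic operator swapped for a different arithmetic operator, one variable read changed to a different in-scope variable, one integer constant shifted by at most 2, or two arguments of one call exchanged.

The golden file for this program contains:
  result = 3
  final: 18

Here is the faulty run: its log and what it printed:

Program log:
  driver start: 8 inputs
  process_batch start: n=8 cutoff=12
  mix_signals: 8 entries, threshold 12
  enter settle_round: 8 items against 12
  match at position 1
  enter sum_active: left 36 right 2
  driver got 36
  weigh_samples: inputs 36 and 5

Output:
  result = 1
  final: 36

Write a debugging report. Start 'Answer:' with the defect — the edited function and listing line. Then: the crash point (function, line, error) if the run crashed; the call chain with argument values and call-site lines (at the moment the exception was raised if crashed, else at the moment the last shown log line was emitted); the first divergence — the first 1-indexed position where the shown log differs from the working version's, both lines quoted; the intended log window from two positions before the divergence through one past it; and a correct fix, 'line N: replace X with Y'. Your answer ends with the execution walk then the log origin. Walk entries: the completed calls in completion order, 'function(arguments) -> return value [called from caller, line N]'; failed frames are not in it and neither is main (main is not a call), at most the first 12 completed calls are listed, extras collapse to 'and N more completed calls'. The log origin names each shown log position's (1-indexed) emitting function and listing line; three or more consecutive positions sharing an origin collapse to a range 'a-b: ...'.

Answer: the defect is in sum_active at line 20.
Key observation: The earliest visible damage is log position 7 — 'driver got 36' rather than the intended 'driver got 18'.
Call chain: main -> weigh_samples(36, 5) (called at line 41).
First divergence: position 7; shown 'driver got 36' vs intended 'driver got 18'.
Intended log window:
  5: match at position 1
  6: enter sum_active: left 36 right 2
  7: driver got 18
  8: weigh_samples: inputs 18 and 5
Execution walk:
  settle_round([7, 12, 12, 2, 12, 1, 10, 3], 12) -> 1  [called from mix_signals, line 9]
  mix_signals([7, 12, 12, 2, 12, 1, 10, 3], 12) -> 36  [called from process_batch, line 25]
  sum_active(36, 2) -> 36  [called from process_batch, line 27]
  process_batch([7, 12, 12, 2, 12, 1, 10, 3], 12) -> 36  [called from main, line 39]
  weigh_samples(36, 5) -> 1  [called from main, line 41]
Origin of each log line:
  1: from main, line 38
  2: from process_batch, line 24
  3: from mix_signals, line 8
  4: from settle_round, line 2
  5: from mix_signals, line 10
  6: from sum_active, line 15
  7: from main, line 40
  8: from weigh_samples, line 30
A correct fix: line 20: replace `seed_v` with `mark`.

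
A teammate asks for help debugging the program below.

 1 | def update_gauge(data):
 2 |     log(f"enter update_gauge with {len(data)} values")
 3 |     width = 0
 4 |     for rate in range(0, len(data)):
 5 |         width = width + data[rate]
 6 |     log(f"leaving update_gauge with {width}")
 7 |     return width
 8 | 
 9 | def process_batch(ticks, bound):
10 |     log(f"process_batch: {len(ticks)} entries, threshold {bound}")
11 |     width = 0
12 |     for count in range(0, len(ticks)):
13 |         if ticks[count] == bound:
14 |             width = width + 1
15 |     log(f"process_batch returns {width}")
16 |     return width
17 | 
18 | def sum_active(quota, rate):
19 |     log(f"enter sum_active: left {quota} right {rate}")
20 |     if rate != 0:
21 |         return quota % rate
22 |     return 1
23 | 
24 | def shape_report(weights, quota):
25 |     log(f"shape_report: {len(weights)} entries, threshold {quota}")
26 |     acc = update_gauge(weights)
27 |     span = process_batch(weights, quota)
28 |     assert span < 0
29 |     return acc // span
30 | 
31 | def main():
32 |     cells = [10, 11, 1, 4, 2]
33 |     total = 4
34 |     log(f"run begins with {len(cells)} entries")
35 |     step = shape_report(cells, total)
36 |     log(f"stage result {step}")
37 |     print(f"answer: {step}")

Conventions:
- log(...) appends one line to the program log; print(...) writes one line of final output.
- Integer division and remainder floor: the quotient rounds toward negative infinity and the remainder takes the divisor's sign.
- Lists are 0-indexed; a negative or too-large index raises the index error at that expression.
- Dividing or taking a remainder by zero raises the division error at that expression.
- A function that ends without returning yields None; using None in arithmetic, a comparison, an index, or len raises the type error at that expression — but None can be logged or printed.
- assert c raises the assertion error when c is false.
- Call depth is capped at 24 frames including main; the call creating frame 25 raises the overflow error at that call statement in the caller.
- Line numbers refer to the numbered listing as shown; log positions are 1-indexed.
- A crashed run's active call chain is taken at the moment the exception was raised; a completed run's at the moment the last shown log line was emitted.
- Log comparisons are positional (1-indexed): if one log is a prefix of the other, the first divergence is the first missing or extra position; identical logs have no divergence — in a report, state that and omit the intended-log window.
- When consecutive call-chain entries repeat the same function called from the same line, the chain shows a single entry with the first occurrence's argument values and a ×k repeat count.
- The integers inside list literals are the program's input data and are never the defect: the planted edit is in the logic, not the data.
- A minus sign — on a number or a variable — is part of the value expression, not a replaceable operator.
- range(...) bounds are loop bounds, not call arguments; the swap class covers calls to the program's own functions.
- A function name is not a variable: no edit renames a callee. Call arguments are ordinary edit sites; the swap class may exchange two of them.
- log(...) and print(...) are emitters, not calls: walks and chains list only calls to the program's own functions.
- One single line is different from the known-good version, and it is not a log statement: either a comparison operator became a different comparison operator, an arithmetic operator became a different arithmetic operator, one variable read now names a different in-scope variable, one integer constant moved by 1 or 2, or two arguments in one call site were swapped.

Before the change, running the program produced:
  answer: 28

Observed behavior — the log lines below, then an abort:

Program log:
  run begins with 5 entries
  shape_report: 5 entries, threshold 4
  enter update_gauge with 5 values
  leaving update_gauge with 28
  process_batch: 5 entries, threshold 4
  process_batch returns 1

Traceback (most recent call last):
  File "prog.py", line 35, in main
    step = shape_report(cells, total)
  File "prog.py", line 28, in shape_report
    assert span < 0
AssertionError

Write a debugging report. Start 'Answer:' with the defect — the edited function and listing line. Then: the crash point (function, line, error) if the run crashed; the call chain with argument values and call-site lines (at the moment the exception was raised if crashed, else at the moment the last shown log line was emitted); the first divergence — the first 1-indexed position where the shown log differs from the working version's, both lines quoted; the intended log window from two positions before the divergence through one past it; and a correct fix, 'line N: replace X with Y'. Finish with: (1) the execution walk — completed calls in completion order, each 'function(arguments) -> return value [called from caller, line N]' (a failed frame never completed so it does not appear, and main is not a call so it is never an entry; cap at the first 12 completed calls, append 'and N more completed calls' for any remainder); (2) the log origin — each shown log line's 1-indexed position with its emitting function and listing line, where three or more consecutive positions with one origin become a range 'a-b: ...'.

Answer: the defect is in shape_report at line 28.
Key fact: A complete run would log 'stage result 28' next, but this one stopped at 6 lines.
Crash: shape_report, line 28, AssertionError.
Call chain: main -> shape_report([10, 11, 1, 4, 2], 4) (called at line 35).
First divergence: position 7 — after 6 matching lines the faulty run goes silent; intended next line 'stage result 28'.
Intended log window:
  5: process_batch: 5 entries, threshold 4
  6: process_batch returns 1
  7: stage result 28
Execution walk:
  update_gauge([10, 11, 1, 4, 2]) -> 28  [called from shape_report, line 26]
  process_batch([10, 11, 1, 4, 2], 4) -> 1  [called from shape_report, line 27]
Log line origins:
  1: from main, line 34
  2: from shape_report, line 25
  3: from update_gauge, line 2
  4: from update_gauge, line 6
  5: from process_batch, line 10
  6: from process_batch, line 15
A correct fix: line 28: replace `<` with `>`.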